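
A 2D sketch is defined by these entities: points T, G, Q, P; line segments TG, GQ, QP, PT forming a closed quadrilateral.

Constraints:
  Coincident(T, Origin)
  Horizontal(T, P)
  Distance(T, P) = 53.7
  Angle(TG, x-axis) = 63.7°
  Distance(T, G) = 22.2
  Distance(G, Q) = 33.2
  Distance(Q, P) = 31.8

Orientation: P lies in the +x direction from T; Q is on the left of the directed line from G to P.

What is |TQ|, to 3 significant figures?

51.0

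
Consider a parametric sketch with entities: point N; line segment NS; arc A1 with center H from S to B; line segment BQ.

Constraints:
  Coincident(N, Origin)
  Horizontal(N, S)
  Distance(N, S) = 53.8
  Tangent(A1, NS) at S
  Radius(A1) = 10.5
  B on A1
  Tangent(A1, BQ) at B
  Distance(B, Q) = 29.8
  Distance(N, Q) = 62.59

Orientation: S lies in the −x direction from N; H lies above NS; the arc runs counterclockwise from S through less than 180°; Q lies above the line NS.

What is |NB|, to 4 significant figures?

44.95

Checks: |HB| = 10.50 ✓; ∠(HB, BQ) = 90.00° ✓; |BQ| = 29.80 ✓; |NQ| = 62.59 ✓.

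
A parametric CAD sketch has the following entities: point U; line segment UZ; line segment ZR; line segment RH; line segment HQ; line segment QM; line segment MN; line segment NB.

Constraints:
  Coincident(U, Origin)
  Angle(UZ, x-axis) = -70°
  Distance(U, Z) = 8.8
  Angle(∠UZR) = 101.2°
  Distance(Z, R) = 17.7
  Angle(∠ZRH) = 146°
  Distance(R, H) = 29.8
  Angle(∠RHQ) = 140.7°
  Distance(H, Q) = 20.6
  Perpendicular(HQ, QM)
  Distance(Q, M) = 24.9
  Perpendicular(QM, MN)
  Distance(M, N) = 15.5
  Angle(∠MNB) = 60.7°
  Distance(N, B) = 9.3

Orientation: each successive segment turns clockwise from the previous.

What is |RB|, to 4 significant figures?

32.78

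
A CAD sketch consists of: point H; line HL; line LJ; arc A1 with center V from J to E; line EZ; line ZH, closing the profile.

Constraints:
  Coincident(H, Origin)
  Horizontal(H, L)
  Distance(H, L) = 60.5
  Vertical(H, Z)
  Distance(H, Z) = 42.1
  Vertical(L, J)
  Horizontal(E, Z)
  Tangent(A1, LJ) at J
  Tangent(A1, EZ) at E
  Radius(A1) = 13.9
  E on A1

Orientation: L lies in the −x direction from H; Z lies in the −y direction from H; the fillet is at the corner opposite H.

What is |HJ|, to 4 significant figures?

66.75

H is at the origin; HL is horizontal with |HL| = 60.5 and L on the −x side, so L = (-60.50, 0.000). HZ is vertical with |HZ| = 42.1 and Z on the −y side, so Z = (0.000, -42.10). The virtual corner opposite H is at (-60.50, -42.10). Since A1 is tangent to LJ there, VJ ⟂ LJ and A1 meets EZ tangentially, so VE is at right angles to EZ, with radius 13.9, so the center V sits 13.9 in from both sides at V = (-46.60, -28.20). That places the tangent points at J = (-60.50, -28.20) on LJ and E = (-46.60, -42.10) on EZ. Then |HJ| = |J − H| = 66.75.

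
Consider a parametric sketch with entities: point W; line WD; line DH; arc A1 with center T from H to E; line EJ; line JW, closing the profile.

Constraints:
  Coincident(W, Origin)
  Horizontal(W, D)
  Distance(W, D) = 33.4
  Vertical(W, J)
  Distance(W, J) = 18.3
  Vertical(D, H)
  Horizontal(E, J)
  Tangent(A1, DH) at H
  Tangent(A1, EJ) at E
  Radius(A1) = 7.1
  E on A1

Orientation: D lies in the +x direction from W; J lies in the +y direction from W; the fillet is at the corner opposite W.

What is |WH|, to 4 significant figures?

35.23

W is at the origin; W and D share the same y with |WD| = 33.4 and D on the +x side, so D = (33.40, 0.000). W and J share the same x with |WJ| = 18.3 and J on the +y side, so J = (0.000, 18.30). The virtual corner opposite W is at (33.40, 18.30). Since A1 is tangent to DH there, TH ⟂ DH and since A1 is tangent to EJ there, TE ⟂ EJ, with radius 7.1, so the center T sits 7.1 in from both sides at T = (26.30, 11.20). That places the tangent points at H = (33.40, 11.20) on DH and E = (26.30, 18.30) on EJ. Then |WH| = |H − W| = 35.23.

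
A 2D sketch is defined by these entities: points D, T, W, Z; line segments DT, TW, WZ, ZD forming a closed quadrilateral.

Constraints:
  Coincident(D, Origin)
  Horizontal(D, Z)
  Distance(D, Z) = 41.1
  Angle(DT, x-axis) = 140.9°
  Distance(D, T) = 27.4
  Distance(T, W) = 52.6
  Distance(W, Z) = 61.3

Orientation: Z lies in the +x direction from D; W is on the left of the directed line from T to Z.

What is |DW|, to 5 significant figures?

57.416

D is at the origin; DZ is horizontal with |DZ| = 41.1 and Z in +x, so Z = (41.1, 0). DT runs at 140.9° with |DT| = 27.4, so T = (-21.264, 17.281). W is determined by |TW| = 52.6 and |WZ| = 61.3 together: it lies at the intersection of circle(T, 52.6) and circle(Z, 61.3). With |TZ| = 64.714, the foot of the radical line on TZ is 24.700 from T and the perpendicular offset is √(52.6² − 24.700²) = 46.440. Taking the left-of-TZ solution: W = (14.941, 55.438).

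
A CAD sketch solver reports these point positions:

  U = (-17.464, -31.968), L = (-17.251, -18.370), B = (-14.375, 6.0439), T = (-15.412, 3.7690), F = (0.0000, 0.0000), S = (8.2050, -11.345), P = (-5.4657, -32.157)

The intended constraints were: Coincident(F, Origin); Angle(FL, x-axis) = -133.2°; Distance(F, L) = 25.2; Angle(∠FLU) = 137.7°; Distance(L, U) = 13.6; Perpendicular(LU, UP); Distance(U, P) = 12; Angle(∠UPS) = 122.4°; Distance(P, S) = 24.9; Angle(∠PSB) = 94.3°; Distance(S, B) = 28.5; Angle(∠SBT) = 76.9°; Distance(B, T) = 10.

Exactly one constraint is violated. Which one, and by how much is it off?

Distance(B, T) = 10 — off by 7.50.

F = (0.00, 0.00) ✓; FL at -133.2° ✓; |FL| = 25.20 ✓; ∠FLU = 137.7° ✓; |LU| = 13.60 ✓; ∠(LU, UP) = 89.99° ✓; |UP| = 12.00 ✓; ∠UPS = 122.4° ✓; |PS| = 24.90 ✓; ∠PSB = 94.30° ✓; |SB| = 28.50 ✓; ∠SBT = 76.91° ✓; |BT| = 2.500 ✗.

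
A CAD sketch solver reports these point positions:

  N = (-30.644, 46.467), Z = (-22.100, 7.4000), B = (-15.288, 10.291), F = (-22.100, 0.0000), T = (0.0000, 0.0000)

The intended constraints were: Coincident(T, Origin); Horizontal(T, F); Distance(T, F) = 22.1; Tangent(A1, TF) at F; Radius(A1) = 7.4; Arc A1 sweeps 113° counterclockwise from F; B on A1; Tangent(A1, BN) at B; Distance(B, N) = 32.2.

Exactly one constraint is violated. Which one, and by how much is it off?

Distance(B, N) = 32.2 — off by 7.10.

T = (0.00, 0.00) ✓; T.y = 0.00, F.y = 0.00 ✓; |TF| = 22.10 ✓; ∠(ZF, FT) = 90.00° ✓; |ZF| = 7.400 ✓; bearing(Z→B) − bearing(Z→F) = 113.0° ✓; |ZB| = 7.400 ✓; ∠(ZB, BN) = 90.00° ✓; |BN| = 39.30 ✗.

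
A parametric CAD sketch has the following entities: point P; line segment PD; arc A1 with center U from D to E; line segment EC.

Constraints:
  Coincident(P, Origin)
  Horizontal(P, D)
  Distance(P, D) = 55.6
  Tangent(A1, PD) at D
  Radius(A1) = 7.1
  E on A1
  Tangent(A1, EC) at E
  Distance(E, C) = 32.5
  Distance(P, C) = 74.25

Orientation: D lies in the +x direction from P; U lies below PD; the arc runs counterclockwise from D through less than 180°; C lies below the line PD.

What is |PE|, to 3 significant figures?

50.2

Checks: P = (0.00, 0.00) ✓; |UE| = 7.100 ✓; ∠(UE, EC) = 90.00° ✓; |EC| = 32.50 ✓; |PC| = 74.25 ✓.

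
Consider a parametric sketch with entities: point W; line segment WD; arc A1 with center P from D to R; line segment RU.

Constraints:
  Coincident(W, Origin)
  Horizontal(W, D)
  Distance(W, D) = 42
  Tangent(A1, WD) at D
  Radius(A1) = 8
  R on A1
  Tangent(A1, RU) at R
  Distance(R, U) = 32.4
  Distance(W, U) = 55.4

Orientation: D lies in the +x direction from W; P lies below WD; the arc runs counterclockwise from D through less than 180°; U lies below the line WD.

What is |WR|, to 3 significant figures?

35.2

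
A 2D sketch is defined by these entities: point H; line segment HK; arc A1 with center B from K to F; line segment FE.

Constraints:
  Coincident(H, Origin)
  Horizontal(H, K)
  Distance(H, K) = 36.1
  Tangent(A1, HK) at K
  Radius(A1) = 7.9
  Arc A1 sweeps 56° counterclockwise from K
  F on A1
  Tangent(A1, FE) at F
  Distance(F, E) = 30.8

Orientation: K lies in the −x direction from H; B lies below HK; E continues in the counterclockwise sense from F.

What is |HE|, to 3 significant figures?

66.5

On A1, K sits at bearing 90° from B; a 56° counterclockwise sweep puts F at bearing 146°, so F = B + 7.9·(cos 146°, sin 146°) = (-42.6, -3.48). A1 meets FE tangentially, so BF is at right angles to FE, so FE runs along (−sin 146°, cos 146°); with |FE| = 30.8, E = (-59.9, -29.0). Then |HE| = |E − H| = 66.5.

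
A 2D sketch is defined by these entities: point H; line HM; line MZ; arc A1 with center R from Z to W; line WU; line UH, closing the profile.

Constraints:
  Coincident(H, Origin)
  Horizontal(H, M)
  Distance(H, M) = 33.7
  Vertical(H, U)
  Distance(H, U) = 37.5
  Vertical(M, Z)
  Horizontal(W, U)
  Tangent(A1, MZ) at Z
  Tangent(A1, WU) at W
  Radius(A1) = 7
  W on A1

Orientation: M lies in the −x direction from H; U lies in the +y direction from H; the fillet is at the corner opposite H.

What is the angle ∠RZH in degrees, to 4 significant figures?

42.15°

The virtual corner opposite H is at (-33.70, 37.50). A1 meets MZ tangentially, so RZ is at right angles to MZ and since A1 is tangent to WU there, RW ⟂ WU, with radius 7.0, so the center R sits 7.0 in from both sides at R = (-26.70, 30.50). That places the tangent points at Z = (-33.70, 30.50) on MZ and W = (-26.70, 37.50) on WU. Then cos ∠RZH = ZR·ZH / (|ZR||ZH|), giving 42.15°.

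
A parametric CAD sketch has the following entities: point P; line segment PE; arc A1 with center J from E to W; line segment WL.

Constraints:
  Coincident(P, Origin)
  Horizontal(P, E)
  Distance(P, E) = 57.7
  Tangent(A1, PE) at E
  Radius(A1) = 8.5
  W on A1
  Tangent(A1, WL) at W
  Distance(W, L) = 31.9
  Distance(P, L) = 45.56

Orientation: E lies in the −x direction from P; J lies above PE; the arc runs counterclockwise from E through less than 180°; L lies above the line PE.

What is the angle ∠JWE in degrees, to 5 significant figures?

61.156°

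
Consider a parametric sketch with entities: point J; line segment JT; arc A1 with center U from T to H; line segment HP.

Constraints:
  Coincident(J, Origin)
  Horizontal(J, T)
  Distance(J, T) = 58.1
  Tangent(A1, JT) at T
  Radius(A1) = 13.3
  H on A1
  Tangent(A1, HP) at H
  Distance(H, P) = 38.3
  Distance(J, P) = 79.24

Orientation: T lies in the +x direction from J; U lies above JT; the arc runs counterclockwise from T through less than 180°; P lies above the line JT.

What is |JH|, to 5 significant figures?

72.839

Checks: J.y = 0.00, T.y = 0.00 ✓; |UH| = 13.30 ✓; ∠(UH, HP) = 90.00° ✓; |HP| = 38.30 ✓; |JP| = 79.24 ✓.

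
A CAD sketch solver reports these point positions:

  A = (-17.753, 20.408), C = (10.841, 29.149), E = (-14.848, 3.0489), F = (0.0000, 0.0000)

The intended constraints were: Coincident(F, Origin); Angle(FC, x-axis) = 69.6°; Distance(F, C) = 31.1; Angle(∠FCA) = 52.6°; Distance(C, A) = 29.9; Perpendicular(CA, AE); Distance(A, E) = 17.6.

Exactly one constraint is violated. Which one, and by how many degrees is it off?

Perpendicular(CA, AE) — off by 7.50°.

F = (0.00, 0.00) ✓; FC at 69.60° ✓; |FC| = 31.10 ✓; ∠FCA = 52.60° ✓; |CA| = 29.90 ✓; ∠(CA, AE) = 82.50° ✗; |AE| = 17.60 ✓.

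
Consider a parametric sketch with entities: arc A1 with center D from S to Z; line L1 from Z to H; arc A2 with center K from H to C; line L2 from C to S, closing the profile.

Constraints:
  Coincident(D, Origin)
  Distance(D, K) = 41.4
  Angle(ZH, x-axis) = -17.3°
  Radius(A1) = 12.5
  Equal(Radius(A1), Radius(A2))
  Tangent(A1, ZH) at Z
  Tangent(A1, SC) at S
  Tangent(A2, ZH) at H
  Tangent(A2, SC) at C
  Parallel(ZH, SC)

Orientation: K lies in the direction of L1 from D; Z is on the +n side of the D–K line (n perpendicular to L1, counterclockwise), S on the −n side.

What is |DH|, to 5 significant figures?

43.246

Tangency of A1 to both parallel lines with radius 12.5 puts Z and S at D ± 12.5·n: Z = (3.7172, 11.935), S = (-3.7172, -11.935). Equal radii place H and C the same way about K: H = K + 12.5·n = (43.244, -0.37681), C = K − 12.5·n = (35.810, -24.246). Then |DH| = |H − D| = 43.246.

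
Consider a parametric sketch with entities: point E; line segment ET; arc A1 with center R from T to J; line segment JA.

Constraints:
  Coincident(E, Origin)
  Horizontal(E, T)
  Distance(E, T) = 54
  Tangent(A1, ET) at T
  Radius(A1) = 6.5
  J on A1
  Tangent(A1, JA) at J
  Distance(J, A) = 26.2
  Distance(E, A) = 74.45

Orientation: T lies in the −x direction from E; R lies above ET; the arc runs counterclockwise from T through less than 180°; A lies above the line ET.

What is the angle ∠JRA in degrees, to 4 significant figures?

76.07°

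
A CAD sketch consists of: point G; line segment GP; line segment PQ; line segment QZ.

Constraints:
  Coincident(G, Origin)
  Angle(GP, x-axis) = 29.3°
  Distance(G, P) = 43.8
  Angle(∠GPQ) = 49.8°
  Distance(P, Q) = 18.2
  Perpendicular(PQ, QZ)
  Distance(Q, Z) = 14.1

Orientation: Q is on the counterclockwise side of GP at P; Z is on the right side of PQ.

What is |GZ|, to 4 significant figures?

48.61

G is at the origin; GP runs at 29.3° with length 43.8, so P = 43.8·(cos 29.3°, sin 29.3°) = (38.20, 21.43). ∠GPQ = 49.8°, so PQ runs at 29.3° + (180° − 49.8°) = 159.5° from the x-axis; with |PQ| = 18.2, Q = P + 18.2·(cos 159.5°, sin 159.5°) = (21.15, 27.81). PQ ⟂ QZ; with |QZ| = 14.1 on the right of PQ, Z = Q + 14.1·(0.3502, 0.9367) = (26.09, 41.02). Then |GZ| = |Z − G| = 48.61.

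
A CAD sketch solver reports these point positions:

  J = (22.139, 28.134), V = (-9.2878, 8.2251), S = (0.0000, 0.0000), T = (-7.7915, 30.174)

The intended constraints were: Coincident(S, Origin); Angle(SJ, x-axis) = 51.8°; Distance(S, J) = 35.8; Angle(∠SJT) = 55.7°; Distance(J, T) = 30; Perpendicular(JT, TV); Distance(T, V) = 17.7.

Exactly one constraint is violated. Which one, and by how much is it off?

Distance(T, V) = 17.7 — off by 4.30.

S = (0.00, 0.00) ✓; SJ at 51.80° ✓; |SJ| = 35.80 ✓; ∠SJT = 55.70° ✓; |JT| = 30.00 ✓; ∠(JT, TV) = 90.00° ✓; |TV| = 22.00 ✗.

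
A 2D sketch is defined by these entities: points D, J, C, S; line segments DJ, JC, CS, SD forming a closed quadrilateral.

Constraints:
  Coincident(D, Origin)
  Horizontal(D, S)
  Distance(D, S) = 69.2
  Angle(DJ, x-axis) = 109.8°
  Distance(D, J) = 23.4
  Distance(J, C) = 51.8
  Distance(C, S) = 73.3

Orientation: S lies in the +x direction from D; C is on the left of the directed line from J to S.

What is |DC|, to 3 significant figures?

66.0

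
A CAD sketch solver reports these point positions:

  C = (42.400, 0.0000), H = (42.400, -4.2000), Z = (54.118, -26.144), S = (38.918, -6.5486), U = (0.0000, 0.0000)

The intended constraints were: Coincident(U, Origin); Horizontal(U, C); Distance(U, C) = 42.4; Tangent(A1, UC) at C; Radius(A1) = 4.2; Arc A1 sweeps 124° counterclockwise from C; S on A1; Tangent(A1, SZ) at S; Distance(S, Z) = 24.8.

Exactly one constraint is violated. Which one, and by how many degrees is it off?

Tangent(A1, SZ) at S — off by 3.80°.

U = (0.00, 0.00) ✓; U.y = 0.00, C.y = 0.00 ✓; |UC| = 42.40 ✓; ∠(HC, CU) = 90.00° ✓; |HC| = 4.200 ✓; bearing(H→S) − bearing(H→C) = 124.0° ✓; |HS| = 4.200 ✓; ∠(HS, SZ) = 86.20° ✗; |SZ| = 24.80 ✓.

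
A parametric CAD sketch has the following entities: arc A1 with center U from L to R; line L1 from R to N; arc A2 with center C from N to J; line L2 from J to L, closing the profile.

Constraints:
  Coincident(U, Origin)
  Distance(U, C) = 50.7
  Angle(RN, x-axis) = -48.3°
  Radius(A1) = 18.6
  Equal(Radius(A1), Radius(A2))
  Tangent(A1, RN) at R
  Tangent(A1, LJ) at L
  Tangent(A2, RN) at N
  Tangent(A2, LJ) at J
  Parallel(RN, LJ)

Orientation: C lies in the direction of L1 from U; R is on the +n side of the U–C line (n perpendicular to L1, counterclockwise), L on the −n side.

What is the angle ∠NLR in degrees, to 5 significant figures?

53.731°

Tangency of A1 to both parallel lines with radius 18.6 puts R and L at U ± 18.6·n: R = (13.887, 12.373), L = (-13.887, -12.373). Equal radii place N and J the same way about C: N = C + 18.6·n = (47.615, -25.481), J = C − 18.6·n = (19.840, -50.228). Then cos ∠NLR = LN·LR / (|LN||LR|), giving 53.731°.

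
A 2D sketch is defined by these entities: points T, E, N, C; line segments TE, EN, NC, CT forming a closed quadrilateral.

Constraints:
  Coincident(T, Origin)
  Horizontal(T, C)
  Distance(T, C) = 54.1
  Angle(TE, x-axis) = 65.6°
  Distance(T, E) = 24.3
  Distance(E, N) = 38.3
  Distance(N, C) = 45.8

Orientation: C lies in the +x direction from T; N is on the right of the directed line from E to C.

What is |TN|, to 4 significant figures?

19.68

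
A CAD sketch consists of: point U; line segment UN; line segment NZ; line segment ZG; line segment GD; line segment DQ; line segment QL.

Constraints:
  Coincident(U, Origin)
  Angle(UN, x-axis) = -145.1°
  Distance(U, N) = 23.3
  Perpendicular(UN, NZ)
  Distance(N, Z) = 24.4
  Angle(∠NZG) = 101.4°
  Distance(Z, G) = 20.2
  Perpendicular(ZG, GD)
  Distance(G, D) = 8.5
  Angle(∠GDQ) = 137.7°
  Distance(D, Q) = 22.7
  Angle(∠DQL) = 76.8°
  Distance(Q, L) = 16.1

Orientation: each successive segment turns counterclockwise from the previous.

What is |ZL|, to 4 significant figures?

12.73

∠GDQ = 137.7° gives DQ at 155.8° from the x-axis; with |DQ| = 22.7, Q = (-10.72, -8.188). ∠DQL = 76.8° gives QL at -101.0° from the x-axis; with |QL| = 16.1, L = (-13.79, -23.99). Then |ZL| = |L − Z| = 12.73.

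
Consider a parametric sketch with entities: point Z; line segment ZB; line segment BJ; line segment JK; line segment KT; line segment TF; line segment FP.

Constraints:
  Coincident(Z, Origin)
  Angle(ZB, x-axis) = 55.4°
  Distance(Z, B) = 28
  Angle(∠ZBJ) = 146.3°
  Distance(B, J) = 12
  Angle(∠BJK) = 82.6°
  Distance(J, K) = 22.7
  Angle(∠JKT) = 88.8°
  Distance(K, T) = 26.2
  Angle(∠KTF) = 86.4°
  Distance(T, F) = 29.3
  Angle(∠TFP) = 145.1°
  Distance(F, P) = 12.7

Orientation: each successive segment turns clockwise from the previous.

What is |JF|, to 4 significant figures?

24.77

∠JKT = 88.8° gives KT at -166.9° from the x-axis; with |KT| = 26.2, T = (7.138, -0.4501). ∠KTF = 86.4° gives TF at 99.50° from the x-axis; with |TF| = 29.3, F = (2.302, 28.45). Then |JF| = |F − J| = 24.77.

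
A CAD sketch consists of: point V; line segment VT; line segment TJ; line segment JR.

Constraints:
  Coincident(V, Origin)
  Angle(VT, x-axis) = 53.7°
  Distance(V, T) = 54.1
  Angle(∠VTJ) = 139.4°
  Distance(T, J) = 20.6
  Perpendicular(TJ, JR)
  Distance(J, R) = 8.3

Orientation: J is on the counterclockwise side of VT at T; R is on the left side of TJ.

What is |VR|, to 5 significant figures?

67.290

V is at the origin; VT runs at 53.7° with length 54.1, so T = 54.1·(cos 53.7°, sin 53.7°) = (32.028, 43.601). ∠VTJ = 139.4°, so TJ runs at 53.7° + (180° − 139.4°) = 94.300° from the x-axis; with |TJ| = 20.6, J = T + 20.6·(cos 94.300°, sin 94.300°) = (30.483, 64.143). TJ is perpendicular to JR; with |JR| = 8.3 on the left of TJ, R = J + 8.3·(-0.99719, -0.074979) = (22.207, 63.520). Then |VR| = |R − V| = 67.290.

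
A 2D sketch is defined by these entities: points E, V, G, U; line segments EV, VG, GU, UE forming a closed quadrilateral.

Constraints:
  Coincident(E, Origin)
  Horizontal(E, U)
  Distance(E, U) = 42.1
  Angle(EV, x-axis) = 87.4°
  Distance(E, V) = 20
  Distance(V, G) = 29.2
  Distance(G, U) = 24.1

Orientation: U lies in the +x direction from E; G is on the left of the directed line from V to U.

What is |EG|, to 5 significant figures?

36.636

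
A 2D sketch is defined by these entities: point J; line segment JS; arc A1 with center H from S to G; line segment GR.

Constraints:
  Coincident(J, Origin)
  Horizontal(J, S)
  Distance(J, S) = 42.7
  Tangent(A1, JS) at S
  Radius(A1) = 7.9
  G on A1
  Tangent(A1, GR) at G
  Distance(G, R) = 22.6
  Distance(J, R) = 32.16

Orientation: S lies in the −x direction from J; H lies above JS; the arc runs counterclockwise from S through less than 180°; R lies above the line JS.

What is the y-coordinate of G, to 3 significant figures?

3.43

Checks: |HS| = 7.900 ✓; |HG| = 7.900 ✓; ∠(HG, GR) = 90.00° ✓; |GR| = 22.60 ✓; |JR| = 32.16 ✓.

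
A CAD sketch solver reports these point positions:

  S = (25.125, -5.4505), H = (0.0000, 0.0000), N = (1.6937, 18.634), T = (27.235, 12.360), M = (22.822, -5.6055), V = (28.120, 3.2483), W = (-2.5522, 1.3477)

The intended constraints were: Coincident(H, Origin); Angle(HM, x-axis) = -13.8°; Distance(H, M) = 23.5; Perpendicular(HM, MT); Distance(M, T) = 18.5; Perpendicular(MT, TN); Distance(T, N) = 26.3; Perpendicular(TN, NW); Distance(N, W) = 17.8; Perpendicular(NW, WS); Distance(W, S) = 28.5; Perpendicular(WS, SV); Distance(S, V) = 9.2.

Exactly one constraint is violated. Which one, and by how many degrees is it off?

Perpendicular(WS, SV) — off by 5.20°.

H = (0.00, 0.00) ✓; HM at -13.80° ✓; |HM| = 23.50 ✓; ∠(HM, MT) = 90.00° ✓; |MT| = 18.50 ✓; ∠(MT, TN) = 90.00° ✓; |TN| = 26.30 ✓; ∠(TN, NW) = 90.00° ✓; |NW| = 17.80 ✓; ∠(NW, WS) = 90.00° ✓; |WS| = 28.50 ✓; ∠(WS, SV) = 84.80° ✗; |SV| = 9.200 ✓.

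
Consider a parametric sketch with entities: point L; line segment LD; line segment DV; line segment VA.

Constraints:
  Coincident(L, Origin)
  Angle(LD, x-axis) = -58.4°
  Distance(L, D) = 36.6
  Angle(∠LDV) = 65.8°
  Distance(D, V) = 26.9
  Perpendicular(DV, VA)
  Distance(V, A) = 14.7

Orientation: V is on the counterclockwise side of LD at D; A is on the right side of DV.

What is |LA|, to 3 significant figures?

49.5

L is at the origin; LD runs at -58.4° with length 36.6, so D = 36.6·(cos -58.4°, sin -58.4°) = (19.2, -31.2). ∠LDV = 65.8°, so DV runs at -58.4° + (180° − 65.8°) = 55.8° from the x-axis; with |DV| = 26.9, V = D + 26.9·(cos 55.8°, sin 55.8°) = (34.3, -8.92). DV ⟂ VA; with |VA| = 14.7 on the right of DV, A = V + 14.7·(0.827, -0.562) = (46.5, -17.2). Then |LA| = |A − L| = 49.5.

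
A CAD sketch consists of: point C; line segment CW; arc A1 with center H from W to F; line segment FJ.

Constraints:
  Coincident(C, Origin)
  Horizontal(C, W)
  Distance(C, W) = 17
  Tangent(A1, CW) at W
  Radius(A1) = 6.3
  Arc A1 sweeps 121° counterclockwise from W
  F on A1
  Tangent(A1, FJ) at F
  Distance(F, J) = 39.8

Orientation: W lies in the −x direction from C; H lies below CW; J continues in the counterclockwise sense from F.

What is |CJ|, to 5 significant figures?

43.701

C is at the origin; C and W share the same y with |CW| = 17.0 and W on the −x side, so W = (-17.000, 0.0000). Tangency of A1 to CW means the radius HW is perpendicular to CW, so H = W + (0, -6.3) = (-17.000, -6.3000). On A1, W sits at bearing 90° from H; a 121° counterclockwise sweep puts F at bearing 211°, so F = H + 6.3·(cos 211°, sin 211°) = (-22.400, -9.5447). Since A1 is tangent to FJ there, HF ⟂ FJ, so FJ runs along (−sin 211°, cos 211°); with |FJ| = 39.8, J = (-1.9016, -43.660). Then |CJ| = |J − C| = 43.701.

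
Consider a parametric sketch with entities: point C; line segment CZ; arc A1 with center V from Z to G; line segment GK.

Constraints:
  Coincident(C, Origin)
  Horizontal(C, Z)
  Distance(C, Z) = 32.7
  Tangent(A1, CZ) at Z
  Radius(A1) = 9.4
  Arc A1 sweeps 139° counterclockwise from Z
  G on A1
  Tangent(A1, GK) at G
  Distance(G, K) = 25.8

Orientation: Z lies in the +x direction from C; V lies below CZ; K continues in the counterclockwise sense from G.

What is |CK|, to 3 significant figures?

56.9

C is at the origin; C and Z share the same y with |CZ| = 32.7 and Z on the +x side, so Z = (32.7, 0.00). Since A1 is tangent to CZ there, VZ ⟂ CZ, so V = Z + (0, -9.4) = (32.7, -9.40). On A1, Z sits at bearing 90° from V; a 139° counterclockwise sweep puts G at bearing 229°, so G = V + 9.4·(cos 229°, sin 229°) = (26.5, -16.5). A1 meets GK tangentially, so VG is at right angles to GK, so GK runs along (−sin 229°, cos 229°); with |GK| = 25.8, K = (46.0, -33.4). Then |CK| = |K − C| = 56.9.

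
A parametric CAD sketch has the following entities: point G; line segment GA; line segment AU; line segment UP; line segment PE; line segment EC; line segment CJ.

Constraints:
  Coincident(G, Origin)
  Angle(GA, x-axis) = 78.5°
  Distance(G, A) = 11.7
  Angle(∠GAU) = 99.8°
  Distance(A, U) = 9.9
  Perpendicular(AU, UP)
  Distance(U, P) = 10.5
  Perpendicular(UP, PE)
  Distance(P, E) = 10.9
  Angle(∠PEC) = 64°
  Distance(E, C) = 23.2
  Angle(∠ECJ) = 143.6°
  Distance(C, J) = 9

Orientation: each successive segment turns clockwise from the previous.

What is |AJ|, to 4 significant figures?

22.47

∠PEC = 64.0° gives EC at 62.30° from the x-axis; with |EC| = 23.2, C = (11.81, 21.54). ∠ECJ = 143.6° gives CJ at 25.90° from the x-axis; with |CJ| = 9.0, J = (19.90, 25.47). Then |AJ| = |J − A| = 22.47.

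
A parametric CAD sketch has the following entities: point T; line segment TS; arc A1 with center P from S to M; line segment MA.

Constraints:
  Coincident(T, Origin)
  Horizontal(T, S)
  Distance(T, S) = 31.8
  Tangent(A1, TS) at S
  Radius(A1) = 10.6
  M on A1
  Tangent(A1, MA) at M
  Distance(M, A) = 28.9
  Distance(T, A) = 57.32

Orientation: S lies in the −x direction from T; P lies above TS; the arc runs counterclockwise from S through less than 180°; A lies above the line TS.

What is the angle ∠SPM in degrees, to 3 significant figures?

128°

Checks: ∠(PS, ST) = 90.00° ✓; |PS| = 10.60 ✓; |PM| = 10.60 ✓; ∠(PM, MA) = 90.00° ✓; |MA| = 28.90 ✓; |TA| = 57.32 ✓.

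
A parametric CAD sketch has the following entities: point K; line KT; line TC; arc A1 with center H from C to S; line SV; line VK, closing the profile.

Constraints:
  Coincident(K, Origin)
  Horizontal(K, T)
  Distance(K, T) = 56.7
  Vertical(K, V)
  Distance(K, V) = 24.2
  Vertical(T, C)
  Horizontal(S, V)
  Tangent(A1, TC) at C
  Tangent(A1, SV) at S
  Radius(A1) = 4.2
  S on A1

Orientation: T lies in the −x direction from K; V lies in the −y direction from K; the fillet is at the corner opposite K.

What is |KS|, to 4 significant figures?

57.81

K is at the origin; KT is horizontal with |KT| = 56.7 and T on the −x side, so T = (-56.70, 0.000). KV is vertical with |KV| = 24.2 and V on the −y side, so V = (0.000, -24.20). The virtual corner opposite K is at (-56.70, -24.20). Tangency of A1 to TC means the radius HC is perpendicular to TC and A1 meets SV tangentially, so HS is at right angles to SV, with radius 4.2, so the center H sits 4.2 in from both sides at H = (-52.50, -20.00). That places the tangent points at C = (-56.70, -20.00) on TC and S = (-52.50, -24.20) on SV. Then |KS| = |S − K| = 57.81.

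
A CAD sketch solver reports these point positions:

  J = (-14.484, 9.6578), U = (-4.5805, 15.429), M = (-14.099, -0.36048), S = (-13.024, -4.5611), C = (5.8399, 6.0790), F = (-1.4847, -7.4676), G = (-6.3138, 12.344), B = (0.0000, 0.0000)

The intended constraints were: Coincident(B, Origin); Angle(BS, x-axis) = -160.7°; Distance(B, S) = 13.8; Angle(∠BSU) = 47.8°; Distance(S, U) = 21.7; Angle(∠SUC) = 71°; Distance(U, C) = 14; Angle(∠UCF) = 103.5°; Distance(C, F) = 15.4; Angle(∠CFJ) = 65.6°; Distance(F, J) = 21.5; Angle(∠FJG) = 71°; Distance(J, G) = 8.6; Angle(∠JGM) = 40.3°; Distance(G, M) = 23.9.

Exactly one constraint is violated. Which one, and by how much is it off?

Distance(G, M) = 23.9 — off by 9.00.

B = (0.00, 0.00) ✓; BS at -160.7° ✓; |BS| = 13.80 ✓; ∠BSU = 47.80° ✓; |SU| = 21.70 ✓; ∠SUC = 71.00° ✓; |UC| = 14.00 ✓; ∠UCF = 103.5° ✓; |CF| = 15.40 ✓; ∠CFJ = 65.60° ✓; |FJ| = 21.50 ✓; ∠FJG = 71.00° ✓; |JG| = 8.600 ✓; ∠JGM = 40.30° ✓; |GM| = 14.90 ✗.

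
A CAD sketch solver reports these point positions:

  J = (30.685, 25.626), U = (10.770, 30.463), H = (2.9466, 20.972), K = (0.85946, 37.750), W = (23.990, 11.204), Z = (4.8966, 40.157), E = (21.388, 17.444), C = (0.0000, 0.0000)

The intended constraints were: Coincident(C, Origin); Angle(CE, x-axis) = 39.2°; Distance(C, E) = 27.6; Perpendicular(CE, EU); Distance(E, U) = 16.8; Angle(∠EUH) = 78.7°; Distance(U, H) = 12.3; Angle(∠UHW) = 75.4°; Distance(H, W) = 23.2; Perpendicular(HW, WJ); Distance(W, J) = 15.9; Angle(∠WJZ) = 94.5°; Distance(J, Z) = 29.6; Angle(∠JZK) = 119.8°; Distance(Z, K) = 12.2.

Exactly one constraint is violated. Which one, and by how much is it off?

Distance(Z, K) = 12.2 — off by 7.50.

C = (0.00, 0.00) ✓; CE at 39.20° ✓; |CE| = 27.60 ✓; ∠(CE, EU) = 90.00° ✓; |EU| = 16.80 ✓; ∠EUH = 78.70° ✓; |UH| = 12.30 ✓; ∠UHW = 75.40° ✓; |HW| = 23.20 ✓; ∠(HW, WJ) = 90.00° ✓; |WJ| = 15.90 ✓; ∠WJZ = 94.50° ✓; |JZ| = 29.60 ✓; ∠JZK = 119.8° ✓; |ZK| = 4.700 ✗.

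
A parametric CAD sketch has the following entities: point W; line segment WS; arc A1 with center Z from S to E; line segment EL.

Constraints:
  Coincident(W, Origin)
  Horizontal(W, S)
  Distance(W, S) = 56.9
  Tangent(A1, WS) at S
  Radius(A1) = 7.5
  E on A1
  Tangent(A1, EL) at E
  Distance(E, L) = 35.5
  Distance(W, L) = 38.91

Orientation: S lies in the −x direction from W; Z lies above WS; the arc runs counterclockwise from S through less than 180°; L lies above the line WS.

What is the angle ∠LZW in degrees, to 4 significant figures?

41.97°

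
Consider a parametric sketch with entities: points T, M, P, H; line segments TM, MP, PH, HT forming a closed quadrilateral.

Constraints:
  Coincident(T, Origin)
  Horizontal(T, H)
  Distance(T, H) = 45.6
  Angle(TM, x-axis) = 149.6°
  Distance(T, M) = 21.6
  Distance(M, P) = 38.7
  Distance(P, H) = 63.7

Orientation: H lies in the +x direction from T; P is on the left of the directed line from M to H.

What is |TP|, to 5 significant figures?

44.720

Checks: |MP| = 38.70 ✓; |PH| = 63.70 ✓.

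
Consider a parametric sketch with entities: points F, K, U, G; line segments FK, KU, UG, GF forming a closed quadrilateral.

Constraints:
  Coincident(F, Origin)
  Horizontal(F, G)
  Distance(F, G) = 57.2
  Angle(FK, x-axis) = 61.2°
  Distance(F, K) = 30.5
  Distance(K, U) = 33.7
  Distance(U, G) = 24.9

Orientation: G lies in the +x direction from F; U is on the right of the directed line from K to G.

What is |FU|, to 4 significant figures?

32.44

Checks: |KU| = 33.70 ✓; |UG| = 24.90 ✓.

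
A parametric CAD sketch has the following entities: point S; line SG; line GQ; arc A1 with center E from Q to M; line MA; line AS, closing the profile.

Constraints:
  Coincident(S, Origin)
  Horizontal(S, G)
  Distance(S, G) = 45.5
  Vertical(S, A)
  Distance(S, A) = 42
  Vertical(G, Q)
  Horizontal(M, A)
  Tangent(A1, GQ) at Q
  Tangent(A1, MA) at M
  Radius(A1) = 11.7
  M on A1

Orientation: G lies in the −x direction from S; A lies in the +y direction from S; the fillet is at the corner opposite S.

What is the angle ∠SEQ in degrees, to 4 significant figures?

138.1°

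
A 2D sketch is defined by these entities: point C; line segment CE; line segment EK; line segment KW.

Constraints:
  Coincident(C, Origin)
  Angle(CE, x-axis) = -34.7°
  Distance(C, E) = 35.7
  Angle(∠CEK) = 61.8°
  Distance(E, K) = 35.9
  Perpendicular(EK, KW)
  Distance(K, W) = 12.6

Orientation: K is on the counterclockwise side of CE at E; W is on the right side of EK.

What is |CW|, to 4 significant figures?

48.00

C is at the origin; CE runs at -34.7° with length 35.7, so E = 35.7·(cos -34.7°, sin -34.7°) = (29.35, -20.32). ∠CEK = 61.8°, so EK runs at -34.7° + (180° − 61.8°) = 83.50° from the x-axis; with |EK| = 35.9, K = E + 35.9·(cos 83.50°, sin 83.50°) = (33.41, 15.35). The perpendicularity gives KW at right angles to EK; with |KW| = 12.6 on the right of EK, W = K + 12.6·(0.9936, -0.1132) = (45.93, 13.92). Then |CW| = |W − C| = 48.00.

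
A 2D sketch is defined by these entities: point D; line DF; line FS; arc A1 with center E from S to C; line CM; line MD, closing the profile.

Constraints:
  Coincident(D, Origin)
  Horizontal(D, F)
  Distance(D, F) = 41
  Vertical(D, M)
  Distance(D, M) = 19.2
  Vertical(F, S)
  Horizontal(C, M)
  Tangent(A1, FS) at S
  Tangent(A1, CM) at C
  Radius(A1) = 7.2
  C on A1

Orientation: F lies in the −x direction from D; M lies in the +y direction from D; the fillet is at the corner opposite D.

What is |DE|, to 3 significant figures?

35.9

D is at the origin; D and F share the same y with |DF| = 41.0 and F on the −x side, so F = (-41.0, 0.00). DM is vertical with |DM| = 19.2 and M on the +y side, so M = (0.00, 19.2). The virtual corner opposite D is at (-41.0, 19.2). A1 meets FS tangentially, so ES is at right angles to FS and tangency of A1 to CM means the radius EC is perpendicular to CM, with radius 7.2, so the center E sits 7.2 in from both sides at E = (-33.8, 12.0). Then |DE| = |E − D| = 35.9.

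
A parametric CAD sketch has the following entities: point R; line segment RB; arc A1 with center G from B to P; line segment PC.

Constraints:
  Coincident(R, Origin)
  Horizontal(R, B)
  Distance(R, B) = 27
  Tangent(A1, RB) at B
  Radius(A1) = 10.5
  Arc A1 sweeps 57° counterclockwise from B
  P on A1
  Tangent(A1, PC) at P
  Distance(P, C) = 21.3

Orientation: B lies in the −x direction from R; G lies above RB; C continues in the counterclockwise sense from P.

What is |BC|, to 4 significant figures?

30.48

On A1, B sits at bearing -90° from G; a 57° counterclockwise sweep puts P at bearing -33°, so P = G + 10.5·(cos -33°, sin -33°) = (-18.19, 4.781). Since A1 is tangent to PC there, GP ⟂ PC, so PC runs along (−sin -33°, cos -33°); with |PC| = 21.3, C = (-6.593, 22.64). Then |BC| = |C − B| = 30.48.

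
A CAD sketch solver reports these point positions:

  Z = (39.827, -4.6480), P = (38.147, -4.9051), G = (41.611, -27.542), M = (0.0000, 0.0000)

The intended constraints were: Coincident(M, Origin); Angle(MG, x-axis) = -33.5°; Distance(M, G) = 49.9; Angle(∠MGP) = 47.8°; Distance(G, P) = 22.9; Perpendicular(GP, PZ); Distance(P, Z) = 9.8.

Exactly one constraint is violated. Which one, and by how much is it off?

Distance(P, Z) = 9.8 — off by 8.10.

M = (0.00, 0.00) ✓; MG at -33.50° ✓; |MG| = 49.90 ✓; ∠MGP = 47.80° ✓; |GP| = 22.90 ✓; ∠(GP, PZ) = 90.00° ✓; |PZ| = 1.700 ✗.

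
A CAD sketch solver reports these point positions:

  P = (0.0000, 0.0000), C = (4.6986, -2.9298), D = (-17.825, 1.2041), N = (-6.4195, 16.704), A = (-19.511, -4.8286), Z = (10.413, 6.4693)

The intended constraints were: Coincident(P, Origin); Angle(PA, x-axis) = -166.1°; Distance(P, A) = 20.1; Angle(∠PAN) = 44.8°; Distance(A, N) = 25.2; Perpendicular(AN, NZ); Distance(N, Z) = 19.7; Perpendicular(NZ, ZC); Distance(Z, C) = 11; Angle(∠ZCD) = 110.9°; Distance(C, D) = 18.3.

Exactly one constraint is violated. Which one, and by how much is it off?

Distance(C, D) = 18.3 — off by 4.60.

P = (0.00, 0.00) ✓; PA at -166.1° ✓; |PA| = 20.10 ✓; ∠PAN = 44.80° ✓; |AN| = 25.20 ✓; ∠(AN, NZ) = 90.00° ✓; |NZ| = 19.70 ✓; ∠(NZ, ZC) = 90.00° ✓; |ZC| = 11.00 ✓; ∠ZCD = 110.9° ✓; |CD| = 22.90 ✗.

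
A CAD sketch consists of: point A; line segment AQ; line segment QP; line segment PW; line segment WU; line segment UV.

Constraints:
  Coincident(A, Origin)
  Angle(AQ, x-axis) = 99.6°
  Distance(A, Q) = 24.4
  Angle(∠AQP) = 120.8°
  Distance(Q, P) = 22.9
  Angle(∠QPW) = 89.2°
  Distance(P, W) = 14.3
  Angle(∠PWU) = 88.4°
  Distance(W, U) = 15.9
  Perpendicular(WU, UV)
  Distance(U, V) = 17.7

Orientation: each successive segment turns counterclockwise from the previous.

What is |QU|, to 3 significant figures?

15.2

A is at the origin; AQ runs at 99.6° with length 24.4, so Q = (-4.07, 24.1). ∠AQP = 120.8° gives QP at 159° from the x-axis; with |QP| = 22.9, P = (-25.4, 32.3). ∠QPW = 89.2° gives PW at -110° from the x-axis; with |PW| = 14.3, W = (-30.4, 18.9). ∠PWU = 88.4° gives WU at -18.8° from the x-axis; with |WU| = 15.9, U = (-15.4, 13.8). Then |QU| = |U − Q| = 15.2.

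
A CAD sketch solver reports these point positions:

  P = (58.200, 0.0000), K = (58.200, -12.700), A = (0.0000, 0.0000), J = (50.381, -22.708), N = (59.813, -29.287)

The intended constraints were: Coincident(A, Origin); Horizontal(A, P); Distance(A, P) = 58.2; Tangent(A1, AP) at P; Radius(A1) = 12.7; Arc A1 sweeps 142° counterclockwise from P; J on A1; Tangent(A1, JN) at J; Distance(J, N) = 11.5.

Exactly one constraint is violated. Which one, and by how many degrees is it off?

Tangent(A1, JN) at J — off by 3.10°.

A = (0.00, 0.00) ✓; A.y = 0.00, P.y = 0.00 ✓; |AP| = 58.20 ✓; ∠(KP, PA) = 90.00° ✓; |KP| = 12.70 ✓; bearing(K→J) − bearing(K→P) = 142.0° ✓; |KJ| = 12.70 ✓; ∠(KJ, JN) = 86.90° ✗; |JN| = 11.50 ✓.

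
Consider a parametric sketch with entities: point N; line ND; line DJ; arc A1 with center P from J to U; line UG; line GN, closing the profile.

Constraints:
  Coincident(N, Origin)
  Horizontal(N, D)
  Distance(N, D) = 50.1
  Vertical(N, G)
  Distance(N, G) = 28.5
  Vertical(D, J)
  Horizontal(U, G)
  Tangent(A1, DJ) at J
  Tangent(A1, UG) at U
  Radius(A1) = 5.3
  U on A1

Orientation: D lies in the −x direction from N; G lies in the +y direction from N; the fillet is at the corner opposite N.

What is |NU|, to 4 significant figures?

53.10

N is at the origin; ND is horizontal with |ND| = 50.1 and D on the −x side, so D = (-50.10, 0.000). N and G share the same x with |NG| = 28.5 and G on the +y side, so G = (0.000, 28.50). The virtual corner opposite N is at (-50.10, 28.50). Since A1 is tangent to DJ there, PJ ⟂ DJ and since A1 is tangent to UG there, PU ⟂ UG, with radius 5.3, so the center P sits 5.3 in from both sides at P = (-44.80, 23.20). That places the tangent points at J = (-50.10, 23.20) on DJ and U = (-44.80, 28.50) on UG. Then |NU| = |U − N| = 53.10.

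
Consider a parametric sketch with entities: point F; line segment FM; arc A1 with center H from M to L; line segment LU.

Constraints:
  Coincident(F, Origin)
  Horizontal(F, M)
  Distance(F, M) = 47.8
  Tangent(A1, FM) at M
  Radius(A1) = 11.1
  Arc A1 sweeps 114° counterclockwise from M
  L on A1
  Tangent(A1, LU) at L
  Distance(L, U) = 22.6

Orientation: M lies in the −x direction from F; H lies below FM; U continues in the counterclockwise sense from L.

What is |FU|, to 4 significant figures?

60.76

F is at the origin; FM is horizontal with |FM| = 47.8 and M on the −x side, so M = (-47.80, 0.000). Since A1 is tangent to FM there, HM ⟂ FM, so H = M + (0, -11.1) = (-47.80, -11.10). On A1, M sits at bearing 90° from H; a 114° counterclockwise sweep puts L at bearing 204°, so L = H + 11.1·(cos 204°, sin 204°) = (-57.94, -15.61). A1 meets LU tangentially, so HL is at right angles to LU, so LU runs along (−sin 204°, cos 204°); with |LU| = 22.6, U = (-48.75, -36.26). Then |FU| = |U − F| = 60.76.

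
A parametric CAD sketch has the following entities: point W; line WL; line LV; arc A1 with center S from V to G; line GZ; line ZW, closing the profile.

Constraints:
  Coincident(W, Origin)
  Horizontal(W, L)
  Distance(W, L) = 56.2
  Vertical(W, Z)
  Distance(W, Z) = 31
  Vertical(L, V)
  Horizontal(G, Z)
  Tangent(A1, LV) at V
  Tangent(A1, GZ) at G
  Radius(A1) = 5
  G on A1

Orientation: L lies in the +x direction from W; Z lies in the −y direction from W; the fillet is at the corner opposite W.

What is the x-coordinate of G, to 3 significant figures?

51.2

W is at the origin; W and L share the same y with |WL| = 56.2 and L on the +x side, so L = (56.2, 0.00). W and Z share the same x with |WZ| = 31.0 and Z on the −y side, so Z = (0.00, -31.0). The virtual corner opposite W is at (56.2, -31.0). A1 meets LV tangentially, so SV is at right angles to LV and the tangent condition forces SG to be normal to GZ, with radius 5.0, so the center S sits 5.0 in from both sides at S = (51.2, -26.0). That places the tangent points at V = (56.2, -26.0) on LV and G = (51.2, -31.0) on GZ. So G.x = 51.2.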